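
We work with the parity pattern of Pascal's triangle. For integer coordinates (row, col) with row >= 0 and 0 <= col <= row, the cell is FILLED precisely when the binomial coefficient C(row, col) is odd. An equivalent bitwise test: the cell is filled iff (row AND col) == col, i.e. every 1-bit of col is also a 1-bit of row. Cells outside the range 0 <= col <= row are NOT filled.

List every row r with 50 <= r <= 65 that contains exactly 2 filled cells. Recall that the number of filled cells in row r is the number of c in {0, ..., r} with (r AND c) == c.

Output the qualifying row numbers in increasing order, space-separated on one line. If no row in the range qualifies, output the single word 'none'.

Row r has 2^popcount(r) filled cells, so we need popcount(r) = log2(2) = 1.
Scan r = 50..65 and keep those with exactly 1 one-bits:
r=50=110010 popcount=3 -> skip
r=51=110011 popcount=4 -> skip
r=52=110100 popcount=3 -> skip
r=53=110101 popcount=4 -> skip
r=54=110110 popcount=4 -> skip
r=55=110111 popcount=5 -> skip
r=56=111000 popcount=3 -> skip
r=57=111001 popcount=4 -> skip
r=58=111010 popcount=4 -> skip
r=59=111011 popcount=5 -> skip
r=60=111100 popcount=4 -> skip
r=61=111101 popcount=5 -> skip
r=62=111110 popcount=5 -> skip
r=63=111111 popcount=6 -> skip
r=64=1000000 popcount=1 -> KEEP
r=65=1000001 popcount=2 -> skip
Kept rows: 64

Answer: 64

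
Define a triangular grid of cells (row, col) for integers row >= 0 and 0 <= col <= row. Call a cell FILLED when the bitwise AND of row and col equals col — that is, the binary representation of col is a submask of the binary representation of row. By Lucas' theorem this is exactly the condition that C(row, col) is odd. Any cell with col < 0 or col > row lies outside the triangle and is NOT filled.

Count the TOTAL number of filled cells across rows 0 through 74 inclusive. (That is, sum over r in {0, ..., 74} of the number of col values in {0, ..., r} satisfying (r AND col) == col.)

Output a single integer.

Answer: 803

Derivation:
r0=0 pc0: +1 =1
r1=1 pc1: +2 =3
r2=10 pc1: +2 =5
r3=11 pc2: +4 =9
r4=100 pc1: +2 =11
r5=101 pc2: +4 =15
r6=110 pc2: +4 =19
r7=111 pc3: +8 =27
r8=1000 pc1: +2 =29
r9=1001 pc2: +4 =33
r10=1010 pc2: +4 =37
r11=1011 pc3: +8 =45
r12=1100 pc2: +4 =49
r13=1101 pc3: +8 =57
r14=1110 pc3: +8 =65
r15=1111 pc4: +16 =81
r16=10000 pc1: +2 =83
r17=10001 pc2: +4 =87
r18=10010 pc2: +4 =91
r19=10011 pc3: +8 =99
r20=10100 pc2: +4 =103
r21=10101 pc3: +8 =111
r22=10110 pc3: +8 =119
r23=10111 pc4: +16 =135
r24=11000 pc2: +4 =139
r25=11001 pc3: +8 =147
r26=11010 pc3: +8 =155
r27=11011 pc4: +16 =171
r28=11100 pc3: +8 =179
r29=11101 pc4: +16 =195
r30=11110 pc4: +16 =211
r31=11111 pc5: +32 =243
r32=100000 pc1: +2 =245
r33=100001 pc2: +4 =249
r34=100010 pc2: +4 =253
r35=100011 pc3: +8 =261
r36=100100 pc2: +4 =265
r37=100101 pc3: +8 =273
r38=100110 pc3: +8 =281
r39=100111 pc4: +16 =297
r40=101000 pc2: +4 =301
r41=101001 pc3: +8 =309
r42=101010 pc3: +8 =317
r43=101011 pc4: +16 =333
r44=101100 pc3: +8 =341
r45=101101 pc4: +16 =357
r46=101110 pc4: +16 =373
r47=101111 pc5: +32 =405
r48=110000 pc2: +4 =409
r49=110001 pc3: +8 =417
r50=110010 pc3: +8 =425
r51=110011 pc4: +16 =441
r52=110100 pc3: +8 =449
r53=110101 pc4: +16 =465
r54=110110 pc4: +16 =481
r55=110111 pc5: +32 =513
r56=111000 pc3: +8 =521
r57=111001 pc4: +16 =537
r58=111010 pc4: +16 =553
r59=111011 pc5: +32 =585
r60=111100 pc4: +16 =601
r61=111101 pc5: +32 =633
r62=111110 pc5: +32 =665
r63=111111 pc6: +64 =729
r64=1000000 pc1: +2 =731
r65=1000001 pc2: +4 =735
r66=1000010 pc2: +4 =739
r67=1000011 pc3: +8 =747
r68=1000100 pc2: +4 =751
r69=1000101 pc3: +8 =759
r70=1000110 pc3: +8 =767
r71=1000111 pc4: +16 =783
r72=1001000 pc2: +4 =787
r73=1001001 pc3: +8 =795
r74=1001010 pc3: +8 =803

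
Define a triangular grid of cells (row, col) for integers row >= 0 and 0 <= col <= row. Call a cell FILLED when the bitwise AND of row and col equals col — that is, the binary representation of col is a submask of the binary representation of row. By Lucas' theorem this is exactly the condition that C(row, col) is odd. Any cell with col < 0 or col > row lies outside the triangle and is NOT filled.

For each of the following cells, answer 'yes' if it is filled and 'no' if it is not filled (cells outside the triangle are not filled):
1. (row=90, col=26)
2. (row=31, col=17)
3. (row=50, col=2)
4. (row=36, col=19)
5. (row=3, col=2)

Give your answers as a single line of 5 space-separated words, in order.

(90,26): row=0b1011010, col=0b11010, row AND col = 0b11010 = 26; 26 == 26 -> filled
(31,17): row=0b11111, col=0b10001, row AND col = 0b10001 = 17; 17 == 17 -> filled
(50,2): row=0b110010, col=0b10, row AND col = 0b10 = 2; 2 == 2 -> filled
(36,19): row=0b100100, col=0b10011, row AND col = 0b0 = 0; 0 != 19 -> empty
(3,2): row=0b11, col=0b10, row AND col = 0b10 = 2; 2 == 2 -> filled

Answer: yes yes yes no yes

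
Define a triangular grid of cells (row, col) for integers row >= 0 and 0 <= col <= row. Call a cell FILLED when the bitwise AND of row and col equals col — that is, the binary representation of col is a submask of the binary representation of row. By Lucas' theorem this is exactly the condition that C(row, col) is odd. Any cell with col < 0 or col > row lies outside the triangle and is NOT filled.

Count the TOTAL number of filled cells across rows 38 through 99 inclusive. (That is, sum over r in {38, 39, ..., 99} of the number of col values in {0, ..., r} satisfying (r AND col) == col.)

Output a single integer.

r38=100110 pc3: +8 =8
r39=100111 pc4: +16 =24
r40=101000 pc2: +4 =28
r41=101001 pc3: +8 =36
r42=101010 pc3: +8 =44
r43=101011 pc4: +16 =60
r44=101100 pc3: +8 =68
r45=101101 pc4: +16 =84
r46=101110 pc4: +16 =100
r47=101111 pc5: +32 =132
r48=110000 pc2: +4 =136
r49=110001 pc3: +8 =144
r50=110010 pc3: +8 =152
r51=110011 pc4: +16 =168
r52=110100 pc3: +8 =176
r53=110101 pc4: +16 =192
r54=110110 pc4: +16 =208
r55=110111 pc5: +32 =240
r56=111000 pc3: +8 =248
r57=111001 pc4: +16 =264
r58=111010 pc4: +16 =280
r59=111011 pc5: +32 =312
r60=111100 pc4: +16 =328
r61=111101 pc5: +32 =360
r62=111110 pc5: +32 =392
r63=111111 pc6: +64 =456
r64=1000000 pc1: +2 =458
r65=1000001 pc2: +4 =462
r66=1000010 pc2: +4 =466
r67=1000011 pc3: +8 =474
r68=1000100 pc2: +4 =478
r69=1000101 pc3: +8 =486
r70=1000110 pc3: +8 =494
r71=1000111 pc4: +16 =510
r72=1001000 pc2: +4 =514
r73=1001001 pc3: +8 =522
r74=1001010 pc3: +8 =530
r75=1001011 pc4: +16 =546
r76=1001100 pc3: +8 =554
r77=1001101 pc4: +16 =570
r78=1001110 pc4: +16 =586
r79=1001111 pc5: +32 =618
r80=1010000 pc2: +4 =622
r81=1010001 pc3: +8 =630
r82=1010010 pc3: +8 =638
r83=1010011 pc4: +16 =654
r84=1010100 pc3: +8 =662
r85=1010101 pc4: +16 =678
r86=1010110 pc4: +16 =694
r87=1010111 pc5: +32 =726
r88=1011000 pc3: +8 =734
r89=1011001 pc4: +16 =750
r90=1011010 pc4: +16 =766
r91=1011011 pc5: +32 =798
r92=1011100 pc4: +16 =814
r93=1011101 pc5: +32 =846
r94=1011110 pc5: +32 =878
r95=1011111 pc6: +64 =942
r96=1100000 pc2: +4 =946
r97=1100001 pc3: +8 =954
r98=1100010 pc3: +8 =962
r99=1100011 pc4: +16 =978

Answer: 978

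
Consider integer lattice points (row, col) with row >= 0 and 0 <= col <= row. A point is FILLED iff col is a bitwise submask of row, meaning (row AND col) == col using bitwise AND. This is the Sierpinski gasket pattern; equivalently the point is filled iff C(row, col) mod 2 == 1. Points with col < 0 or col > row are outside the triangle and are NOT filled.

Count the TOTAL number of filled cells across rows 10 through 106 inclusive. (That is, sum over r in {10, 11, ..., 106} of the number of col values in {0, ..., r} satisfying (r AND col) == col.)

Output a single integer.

Answer: 1330

Derivation:
r10=1010 pc2: +4 =4
r11=1011 pc3: +8 =12
r12=1100 pc2: +4 =16
r13=1101 pc3: +8 =24
r14=1110 pc3: +8 =32
r15=1111 pc4: +16 =48
r16=10000 pc1: +2 =50
r17=10001 pc2: +4 =54
r18=10010 pc2: +4 =58
r19=10011 pc3: +8 =66
r20=10100 pc2: +4 =70
r21=10101 pc3: +8 =78
r22=10110 pc3: +8 =86
r23=10111 pc4: +16 =102
r24=11000 pc2: +4 =106
r25=11001 pc3: +8 =114
r26=11010 pc3: +8 =122
r27=11011 pc4: +16 =138
r28=11100 pc3: +8 =146
r29=11101 pc4: +16 =162
r30=11110 pc4: +16 =178
r31=11111 pc5: +32 =210
r32=100000 pc1: +2 =212
r33=100001 pc2: +4 =216
r34=100010 pc2: +4 =220
r35=100011 pc3: +8 =228
r36=100100 pc2: +4 =232
r37=100101 pc3: +8 =240
r38=100110 pc3: +8 =248
r39=100111 pc4: +16 =264
r40=101000 pc2: +4 =268
r41=101001 pc3: +8 =276
r42=101010 pc3: +8 =284
r43=101011 pc4: +16 =300
r44=101100 pc3: +8 =308
r45=101101 pc4: +16 =324
r46=101110 pc4: +16 =340
r47=101111 pc5: +32 =372
r48=110000 pc2: +4 =376
r49=110001 pc3: +8 =384
r50=110010 pc3: +8 =392
r51=110011 pc4: +16 =408
r52=110100 pc3: +8 =416
r53=110101 pc4: +16 =432
r54=110110 pc4: +16 =448
r55=110111 pc5: +32 =480
r56=111000 pc3: +8 =488
r57=111001 pc4: +16 =504
r58=111010 pc4: +16 =520
r59=111011 pc5: +32 =552
r60=111100 pc4: +16 =568
r61=111101 pc5: +32 =600
r62=111110 pc5: +32 =632
r63=111111 pc6: +64 =696
r64=1000000 pc1: +2 =698
r65=1000001 pc2: +4 =702
r66=1000010 pc2: +4 =706
r67=1000011 pc3: +8 =714
r68=1000100 pc2: +4 =718
r69=1000101 pc3: +8 =726
r70=1000110 pc3: +8 =734
r71=1000111 pc4: +16 =750
r72=1001000 pc2: +4 =754
r73=1001001 pc3: +8 =762
r74=1001010 pc3: +8 =770
r75=1001011 pc4: +16 =786
r76=1001100 pc3: +8 =794
r77=1001101 pc4: +16 =810
r78=1001110 pc4: +16 =826
r79=1001111 pc5: +32 =858
r80=1010000 pc2: +4 =862
r81=1010001 pc3: +8 =870
r82=1010010 pc3: +8 =878
r83=1010011 pc4: +16 =894
r84=1010100 pc3: +8 =902
r85=1010101 pc4: +16 =918
r86=1010110 pc4: +16 =934
r87=1010111 pc5: +32 =966
r88=1011000 pc3: +8 =974
r89=1011001 pc4: +16 =990
r90=1011010 pc4: +16 =1006
r91=1011011 pc5: +32 =1038
r92=1011100 pc4: +16 =1054
r93=1011101 pc5: +32 =1086
r94=1011110 pc5: +32 =1118
r95=1011111 pc6: +64 =1182
r96=1100000 pc2: +4 =1186
r97=1100001 pc3: +8 =1194
r98=1100010 pc3: +8 =1202
r99=1100011 pc4: +16 =1218
r100=1100100 pc3: +8 =1226
r101=1100101 pc4: +16 =1242
r102=1100110 pc4: +16 =1258
r103=1100111 pc5: +32 =1290
r104=1101000 pc3: +8 =1298
r105=1101001 pc4: +16 =1314
r106=1101010 pc4: +16 =1330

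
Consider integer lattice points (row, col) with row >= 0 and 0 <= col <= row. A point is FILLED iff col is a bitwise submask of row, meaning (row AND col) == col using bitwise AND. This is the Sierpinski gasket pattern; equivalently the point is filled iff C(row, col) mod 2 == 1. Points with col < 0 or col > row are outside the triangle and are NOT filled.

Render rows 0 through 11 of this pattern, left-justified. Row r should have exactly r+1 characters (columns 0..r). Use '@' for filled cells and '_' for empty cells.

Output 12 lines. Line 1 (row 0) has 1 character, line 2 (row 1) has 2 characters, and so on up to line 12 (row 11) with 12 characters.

r0=0: @
r1=1: @@
r2=10: @_@
r3=11: @@@@
r4=100: @___@
r5=101: @@__@@
r6=110: @_@_@_@
r7=111: @@@@@@@@
r8=1000: @_______@
r9=1001: @@______@@
r10=1010: @_@_____@_@
r11=1011: @@@@____@@@@

Answer: @
@@
@_@
@@@@
@___@
@@__@@
@_@_@_@
@@@@@@@@
@_______@
@@______@@
@_@_____@_@
@@@@____@@@@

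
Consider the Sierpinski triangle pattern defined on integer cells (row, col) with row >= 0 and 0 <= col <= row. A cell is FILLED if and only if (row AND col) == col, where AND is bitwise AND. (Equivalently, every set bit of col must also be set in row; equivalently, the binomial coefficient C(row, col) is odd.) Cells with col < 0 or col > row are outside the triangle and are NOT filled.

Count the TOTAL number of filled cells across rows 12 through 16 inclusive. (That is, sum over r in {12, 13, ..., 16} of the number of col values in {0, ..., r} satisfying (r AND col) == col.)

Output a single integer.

r12=1100 pc2: +4 =4
r13=1101 pc3: +8 =12
r14=1110 pc3: +8 =20
r15=1111 pc4: +16 =36
r16=10000 pc1: +2 =38

Answer: 38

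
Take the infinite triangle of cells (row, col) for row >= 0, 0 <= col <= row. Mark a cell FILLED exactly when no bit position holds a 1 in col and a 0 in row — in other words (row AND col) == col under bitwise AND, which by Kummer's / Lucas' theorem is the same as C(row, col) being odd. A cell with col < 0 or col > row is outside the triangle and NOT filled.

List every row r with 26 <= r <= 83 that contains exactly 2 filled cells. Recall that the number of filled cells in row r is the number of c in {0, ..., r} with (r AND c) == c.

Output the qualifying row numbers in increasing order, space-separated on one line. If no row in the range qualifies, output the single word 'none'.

Answer: 32 64

Derivation:
Row r has 2^popcount(r) filled cells, so we need popcount(r) = log2(2) = 1.
Scan r = 26..83 and keep those with exactly 1 one-bits:
r=26=11010 popcount=3 -> skip
r=27=11011 popcount=4 -> skip
r=28=11100 popcount=3 -> skip
r=29=11101 popcount=4 -> skip
r=30=11110 popcount=4 -> skip
r=31=11111 popcount=5 -> skip
r=32=100000 popcount=1 -> KEEP
r=33=100001 popcount=2 -> skip
r=34=100010 popcount=2 -> skip
r=35=100011 popcount=3 -> skip
r=36=100100 popcount=2 -> skip
r=37=100101 popcount=3 -> skip
r=38=100110 popcount=3 -> skip
r=39=100111 popcount=4 -> skip
r=40=101000 popcount=2 -> skip
r=41=101001 popcount=3 -> skip
r=42=101010 popcount=3 -> skip
r=43=101011 popcount=4 -> skip
r=44=101100 popcount=3 -> skip
r=45=101101 popcount=4 -> skip
r=46=101110 popcount=4 -> skip
r=47=101111 popcount=5 -> skip
r=48=110000 popcount=2 -> skip
r=49=110001 popcount=3 -> skip
r=50=110010 popcount=3 -> skip
r=51=110011 popcount=4 -> skip
r=52=110100 popcount=3 -> skip
r=53=110101 popcount=4 -> skip
r=54=110110 popcount=4 -> skip
r=55=110111 popcount=5 -> skip
r=56=111000 popcount=3 -> skip
r=57=111001 popcount=4 -> skip
r=58=111010 popcount=4 -> skip
r=59=111011 popcount=5 -> skip
r=60=111100 popcount=4 -> skip
r=61=111101 popcount=5 -> skip
r=62=111110 popcount=5 -> skip
r=63=111111 popcount=6 -> skip
r=64=1000000 popcount=1 -> KEEP
r=65=1000001 popcount=2 -> skip
r=66=1000010 popcount=2 -> skip
r=67=1000011 popcount=3 -> skip
r=68=1000100 popcount=2 -> skip
r=69=1000101 popcount=3 -> skip
r=70=1000110 popcount=3 -> skip
r=71=1000111 popcount=4 -> skip
r=72=1001000 popcount=2 -> skip
r=73=1001001 popcount=3 -> skip
r=74=1001010 popcount=3 -> skip
r=75=1001011 popcount=4 -> skip
r=76=1001100 popcount=3 -> skip
r=77=1001101 popcount=4 -> skip
r=78=1001110 popcount=4 -> skip
r=79=1001111 popcount=5 -> skip
r=80=1010000 popcount=2 -> skip
r=81=1010001 popcount=3 -> skip
r=82=1010010 popcount=3 -> skip
r=83=1010011 popcount=4 -> skip
Kept rows: 32 64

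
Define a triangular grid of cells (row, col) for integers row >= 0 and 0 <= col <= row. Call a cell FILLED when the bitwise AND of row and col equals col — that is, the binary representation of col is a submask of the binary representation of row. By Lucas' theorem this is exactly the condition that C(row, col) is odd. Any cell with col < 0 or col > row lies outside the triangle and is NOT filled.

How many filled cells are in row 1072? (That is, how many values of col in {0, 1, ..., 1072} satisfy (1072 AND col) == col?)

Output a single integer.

Answer: 8

Derivation:
1072 in binary = 10000110000
popcount(1072) = number of 1-bits in 10000110000 = 3
A col c satisfies (1072 AND c) == c iff every set bit of c is also set in 1072; each of the 3 set bits of 1072 can independently be on or off in c.
count = 2^3 = 8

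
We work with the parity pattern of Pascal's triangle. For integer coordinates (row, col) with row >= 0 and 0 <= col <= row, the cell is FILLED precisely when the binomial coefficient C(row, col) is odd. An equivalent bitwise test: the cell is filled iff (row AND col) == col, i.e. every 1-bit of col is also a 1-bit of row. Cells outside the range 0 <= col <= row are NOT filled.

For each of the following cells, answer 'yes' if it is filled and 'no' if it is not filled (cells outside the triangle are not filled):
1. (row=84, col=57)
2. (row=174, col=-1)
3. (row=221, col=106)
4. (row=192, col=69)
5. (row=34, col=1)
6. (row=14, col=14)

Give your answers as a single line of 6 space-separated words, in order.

(84,57): row=0b1010100, col=0b111001, row AND col = 0b10000 = 16; 16 != 57 -> empty
(174,-1): col outside [0, 174] -> not filled
(221,106): row=0b11011101, col=0b1101010, row AND col = 0b1001000 = 72; 72 != 106 -> empty
(192,69): row=0b11000000, col=0b1000101, row AND col = 0b1000000 = 64; 64 != 69 -> empty
(34,1): row=0b100010, col=0b1, row AND col = 0b0 = 0; 0 != 1 -> empty
(14,14): row=0b1110, col=0b1110, row AND col = 0b1110 = 14; 14 == 14 -> filled

Answer: no no no no no yes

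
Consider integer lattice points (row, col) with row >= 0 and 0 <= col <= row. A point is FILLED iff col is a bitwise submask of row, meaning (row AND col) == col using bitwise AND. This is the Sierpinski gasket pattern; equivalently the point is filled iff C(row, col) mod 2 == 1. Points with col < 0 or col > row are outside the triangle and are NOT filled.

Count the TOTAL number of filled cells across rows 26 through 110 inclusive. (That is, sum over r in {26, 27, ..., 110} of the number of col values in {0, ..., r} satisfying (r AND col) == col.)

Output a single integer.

r26=11010 pc3: +8 =8
r27=11011 pc4: +16 =24
r28=11100 pc3: +8 =32
r29=11101 pc4: +16 =48
r30=11110 pc4: +16 =64
r31=11111 pc5: +32 =96
r32=100000 pc1: +2 =98
r33=100001 pc2: +4 =102
r34=100010 pc2: +4 =106
r35=100011 pc3: +8 =114
r36=100100 pc2: +4 =118
r37=100101 pc3: +8 =126
r38=100110 pc3: +8 =134
r39=100111 pc4: +16 =150
r40=101000 pc2: +4 =154
r41=101001 pc3: +8 =162
r42=101010 pc3: +8 =170
r43=101011 pc4: +16 =186
r44=101100 pc3: +8 =194
r45=101101 pc4: +16 =210
r46=101110 pc4: +16 =226
r47=101111 pc5: +32 =258
r48=110000 pc2: +4 =262
r49=110001 pc3: +8 =270
r50=110010 pc3: +8 =278
r51=110011 pc4: +16 =294
r52=110100 pc3: +8 =302
r53=110101 pc4: +16 =318
r54=110110 pc4: +16 =334
r55=110111 pc5: +32 =366
r56=111000 pc3: +8 =374
r57=111001 pc4: +16 =390
r58=111010 pc4: +16 =406
r59=111011 pc5: +32 =438
r60=111100 pc4: +16 =454
r61=111101 pc5: +32 =486
r62=111110 pc5: +32 =518
r63=111111 pc6: +64 =582
r64=1000000 pc1: +2 =584
r65=1000001 pc2: +4 =588
r66=1000010 pc2: +4 =592
r67=1000011 pc3: +8 =600
r68=1000100 pc2: +4 =604
r69=1000101 pc3: +8 =612
r70=1000110 pc3: +8 =620
r71=1000111 pc4: +16 =636
r72=1001000 pc2: +4 =640
r73=1001001 pc3: +8 =648
r74=1001010 pc3: +8 =656
r75=1001011 pc4: +16 =672
r76=1001100 pc3: +8 =680
r77=1001101 pc4: +16 =696
r78=1001110 pc4: +16 =712
r79=1001111 pc5: +32 =744
r80=1010000 pc2: +4 =748
r81=1010001 pc3: +8 =756
r82=1010010 pc3: +8 =764
r83=1010011 pc4: +16 =780
r84=1010100 pc3: +8 =788
r85=1010101 pc4: +16 =804
r86=1010110 pc4: +16 =820
r87=1010111 pc5: +32 =852
r88=1011000 pc3: +8 =860
r89=1011001 pc4: +16 =876
r90=1011010 pc4: +16 =892
r91=1011011 pc5: +32 =924
r92=1011100 pc4: +16 =940
r93=1011101 pc5: +32 =972
r94=1011110 pc5: +32 =1004
r95=1011111 pc6: +64 =1068
r96=1100000 pc2: +4 =1072
r97=1100001 pc3: +8 =1080
r98=1100010 pc3: +8 =1088
r99=1100011 pc4: +16 =1104
r100=1100100 pc3: +8 =1112
r101=1100101 pc4: +16 =1128
r102=1100110 pc4: +16 =1144
r103=1100111 pc5: +32 =1176
r104=1101000 pc3: +8 =1184
r105=1101001 pc4: +16 =1200
r106=1101010 pc4: +16 =1216
r107=1101011 pc5: +32 =1248
r108=1101100 pc4: +16 =1264
r109=1101101 pc5: +32 =1296
r110=1101110 pc5: +32 =1328

Answer: 1328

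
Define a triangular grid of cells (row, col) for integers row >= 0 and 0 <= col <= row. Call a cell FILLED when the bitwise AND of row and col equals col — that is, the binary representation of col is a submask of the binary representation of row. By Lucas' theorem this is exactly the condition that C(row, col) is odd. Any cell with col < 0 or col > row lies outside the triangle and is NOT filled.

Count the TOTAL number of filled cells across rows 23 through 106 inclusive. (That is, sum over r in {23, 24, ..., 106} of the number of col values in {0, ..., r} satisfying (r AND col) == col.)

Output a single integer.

r23=10111 pc4: +16 =16
r24=11000 pc2: +4 =20
r25=11001 pc3: +8 =28
r26=11010 pc3: +8 =36
r27=11011 pc4: +16 =52
r28=11100 pc3: +8 =60
r29=11101 pc4: +16 =76
r30=11110 pc4: +16 =92
r31=11111 pc5: +32 =124
r32=100000 pc1: +2 =126
r33=100001 pc2: +4 =130
r34=100010 pc2: +4 =134
r35=100011 pc3: +8 =142
r36=100100 pc2: +4 =146
r37=100101 pc3: +8 =154
r38=100110 pc3: +8 =162
r39=100111 pc4: +16 =178
r40=101000 pc2: +4 =182
r41=101001 pc3: +8 =190
r42=101010 pc3: +8 =198
r43=101011 pc4: +16 =214
r44=101100 pc3: +8 =222
r45=101101 pc4: +16 =238
r46=101110 pc4: +16 =254
r47=101111 pc5: +32 =286
r48=110000 pc2: +4 =290
r49=110001 pc3: +8 =298
r50=110010 pc3: +8 =306
r51=110011 pc4: +16 =322
r52=110100 pc3: +8 =330
r53=110101 pc4: +16 =346
r54=110110 pc4: +16 =362
r55=110111 pc5: +32 =394
r56=111000 pc3: +8 =402
r57=111001 pc4: +16 =418
r58=111010 pc4: +16 =434
r59=111011 pc5: +32 =466
r60=111100 pc4: +16 =482
r61=111101 pc5: +32 =514
r62=111110 pc5: +32 =546
r63=111111 pc6: +64 =610
r64=1000000 pc1: +2 =612
r65=1000001 pc2: +4 =616
r66=1000010 pc2: +4 =620
r67=1000011 pc3: +8 =628
r68=1000100 pc2: +4 =632
r69=1000101 pc3: +8 =640
r70=1000110 pc3: +8 =648
r71=1000111 pc4: +16 =664
r72=1001000 pc2: +4 =668
r73=1001001 pc3: +8 =676
r74=1001010 pc3: +8 =684
r75=1001011 pc4: +16 =700
r76=1001100 pc3: +8 =708
r77=1001101 pc4: +16 =724
r78=1001110 pc4: +16 =740
r79=1001111 pc5: +32 =772
r80=1010000 pc2: +4 =776
r81=1010001 pc3: +8 =784
r82=1010010 pc3: +8 =792
r83=1010011 pc4: +16 =808
r84=1010100 pc3: +8 =816
r85=1010101 pc4: +16 =832
r86=1010110 pc4: +16 =848
r87=1010111 pc5: +32 =880
r88=1011000 pc3: +8 =888
r89=1011001 pc4: +16 =904
r90=1011010 pc4: +16 =920
r91=1011011 pc5: +32 =952
r92=1011100 pc4: +16 =968
r93=1011101 pc5: +32 =1000
r94=1011110 pc5: +32 =1032
r95=1011111 pc6: +64 =1096
r96=1100000 pc2: +4 =1100
r97=1100001 pc3: +8 =1108
r98=1100010 pc3: +8 =1116
r99=1100011 pc4: +16 =1132
r100=1100100 pc3: +8 =1140
r101=1100101 pc4: +16 =1156
r102=1100110 pc4: +16 =1172
r103=1100111 pc5: +32 =1204
r104=1101000 pc3: +8 =1212
r105=1101001 pc4: +16 =1228
r106=1101010 pc4: +16 =1244

Answer: 1244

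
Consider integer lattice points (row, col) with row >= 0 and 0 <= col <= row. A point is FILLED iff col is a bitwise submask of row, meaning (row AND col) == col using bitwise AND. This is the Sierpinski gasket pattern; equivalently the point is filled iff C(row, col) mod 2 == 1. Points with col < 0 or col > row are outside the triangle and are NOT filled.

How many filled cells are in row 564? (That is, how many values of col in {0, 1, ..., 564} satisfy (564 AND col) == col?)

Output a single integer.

Answer: 16

Derivation:
564 in binary = 1000110100
popcount(564) = number of 1-bits in 1000110100 = 4
A col c satisfies (564 AND c) == c iff every set bit of c is also set in 564; each of the 4 set bits of 564 can independently be on or off in c.
count = 2^4 = 16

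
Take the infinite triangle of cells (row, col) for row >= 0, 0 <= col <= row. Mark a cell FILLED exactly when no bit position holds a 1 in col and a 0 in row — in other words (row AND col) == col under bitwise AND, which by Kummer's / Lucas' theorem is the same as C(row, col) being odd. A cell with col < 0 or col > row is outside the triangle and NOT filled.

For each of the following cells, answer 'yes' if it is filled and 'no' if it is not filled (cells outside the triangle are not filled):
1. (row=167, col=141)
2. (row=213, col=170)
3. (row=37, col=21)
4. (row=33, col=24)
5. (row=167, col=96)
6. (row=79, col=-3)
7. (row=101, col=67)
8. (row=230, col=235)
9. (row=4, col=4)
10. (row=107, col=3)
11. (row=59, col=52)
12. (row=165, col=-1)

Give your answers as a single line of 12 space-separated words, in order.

(167,141): row=0b10100111, col=0b10001101, row AND col = 0b10000101 = 133; 133 != 141 -> empty
(213,170): row=0b11010101, col=0b10101010, row AND col = 0b10000000 = 128; 128 != 170 -> empty
(37,21): row=0b100101, col=0b10101, row AND col = 0b101 = 5; 5 != 21 -> empty
(33,24): row=0b100001, col=0b11000, row AND col = 0b0 = 0; 0 != 24 -> empty
(167,96): row=0b10100111, col=0b1100000, row AND col = 0b100000 = 32; 32 != 96 -> empty
(79,-3): col outside [0, 79] -> not filled
(101,67): row=0b1100101, col=0b1000011, row AND col = 0b1000001 = 65; 65 != 67 -> empty
(230,235): col outside [0, 230] -> not filled
(4,4): row=0b100, col=0b100, row AND col = 0b100 = 4; 4 == 4 -> filled
(107,3): row=0b1101011, col=0b11, row AND col = 0b11 = 3; 3 == 3 -> filled
(59,52): row=0b111011, col=0b110100, row AND col = 0b110000 = 48; 48 != 52 -> empty
(165,-1): col outside [0, 165] -> not filled

Answer: no no no no no no no no yes yes no no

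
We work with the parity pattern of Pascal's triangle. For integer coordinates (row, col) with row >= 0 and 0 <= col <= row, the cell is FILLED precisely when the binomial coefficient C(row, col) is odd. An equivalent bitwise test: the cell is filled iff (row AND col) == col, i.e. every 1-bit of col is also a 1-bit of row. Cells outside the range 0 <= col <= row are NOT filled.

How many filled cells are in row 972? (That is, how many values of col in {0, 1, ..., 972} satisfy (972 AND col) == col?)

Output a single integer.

972 in binary = 1111001100
popcount(972) = number of 1-bits in 1111001100 = 6
A col c satisfies (972 AND c) == c iff every set bit of c is also set in 972; each of the 6 set bits of 972 can independently be on or off in c.
count = 2^6 = 64

Answer: 64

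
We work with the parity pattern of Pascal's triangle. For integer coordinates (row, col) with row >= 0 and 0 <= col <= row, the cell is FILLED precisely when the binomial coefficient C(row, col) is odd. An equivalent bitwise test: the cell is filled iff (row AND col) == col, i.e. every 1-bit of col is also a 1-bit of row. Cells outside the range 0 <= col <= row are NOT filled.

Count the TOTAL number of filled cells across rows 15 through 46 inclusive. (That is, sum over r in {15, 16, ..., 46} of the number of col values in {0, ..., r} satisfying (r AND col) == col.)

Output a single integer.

Answer: 308

Derivation:
r15=1111 pc4: +16 =16
r16=10000 pc1: +2 =18
r17=10001 pc2: +4 =22
r18=10010 pc2: +4 =26
r19=10011 pc3: +8 =34
r20=10100 pc2: +4 =38
r21=10101 pc3: +8 =46
r22=10110 pc3: +8 =54
r23=10111 pc4: +16 =70
r24=11000 pc2: +4 =74
r25=11001 pc3: +8 =82
r26=11010 pc3: +8 =90
r27=11011 pc4: +16 =106
r28=11100 pc3: +8 =114
r29=11101 pc4: +16 =130
r30=11110 pc4: +16 =146
r31=11111 pc5: +32 =178
r32=100000 pc1: +2 =180
r33=100001 pc2: +4 =184
r34=100010 pc2: +4 =188
r35=100011 pc3: +8 =196
r36=100100 pc2: +4 =200
r37=100101 pc3: +8 =208
r38=100110 pc3: +8 =216
r39=100111 pc4: +16 =232
r40=101000 pc2: +4 =236
r41=101001 pc3: +8 =244
r42=101010 pc3: +8 =252
r43=101011 pc4: +16 =268
r44=101100 pc3: +8 =276
r45=101101 pc4: +16 =292
r46=101110 pc4: +16 =308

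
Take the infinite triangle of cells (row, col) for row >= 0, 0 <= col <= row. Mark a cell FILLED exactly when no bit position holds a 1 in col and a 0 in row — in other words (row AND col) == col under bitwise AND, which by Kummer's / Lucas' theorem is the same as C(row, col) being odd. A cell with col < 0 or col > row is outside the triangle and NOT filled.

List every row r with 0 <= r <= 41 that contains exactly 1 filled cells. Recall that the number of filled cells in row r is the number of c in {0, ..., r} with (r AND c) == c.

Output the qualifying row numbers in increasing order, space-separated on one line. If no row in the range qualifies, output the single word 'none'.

Answer: 0

Derivation:
Row r has 2^popcount(r) filled cells, so we need popcount(r) = log2(1) = 0.
Scan r = 0..41 and keep those with exactly 0 one-bits:
r=0=0 popcount=0 -> KEEP
r=1=1 popcount=1 -> skip
r=2=10 popcount=1 -> skip
r=3=11 popcount=2 -> skip
r=4=100 popcount=1 -> skip
r=5=101 popcount=2 -> skip
r=6=110 popcount=2 -> skip
r=7=111 popcount=3 -> skip
r=8=1000 popcount=1 -> skip
r=9=1001 popcount=2 -> skip
r=10=1010 popcount=2 -> skip
r=11=1011 popcount=3 -> skip
r=12=1100 popcount=2 -> skip
r=13=1101 popcount=3 -> skip
r=14=1110 popcount=3 -> skip
r=15=1111 popcount=4 -> skip
r=16=10000 popcount=1 -> skip
r=17=10001 popcount=2 -> skip
r=18=10010 popcount=2 -> skip
r=19=10011 popcount=3 -> skip
r=20=10100 popcount=2 -> skip
r=21=10101 popcount=3 -> skip
r=22=10110 popcount=3 -> skip
r=23=10111 popcount=4 -> skip
r=24=11000 popcount=2 -> skip
r=25=11001 popcount=3 -> skip
r=26=11010 popcount=3 -> skip
r=27=11011 popcount=4 -> skip
r=28=11100 popcount=3 -> skip
r=29=11101 popcount=4 -> skip
r=30=11110 popcount=4 -> skip
r=31=11111 popcount=5 -> skip
r=32=100000 popcount=1 -> skip
r=33=100001 popcount=2 -> skip
r=34=100010 popcount=2 -> skip
r=35=100011 popcount=3 -> skip
r=36=100100 popcount=2 -> skip
r=37=100101 popcount=3 -> skip
r=38=100110 popcount=3 -> skip
r=39=100111 popcount=4 -> skip
r=40=101000 popcount=2 -> skip
r=41=101001 popcount=3 -> skip
Kept rows: 0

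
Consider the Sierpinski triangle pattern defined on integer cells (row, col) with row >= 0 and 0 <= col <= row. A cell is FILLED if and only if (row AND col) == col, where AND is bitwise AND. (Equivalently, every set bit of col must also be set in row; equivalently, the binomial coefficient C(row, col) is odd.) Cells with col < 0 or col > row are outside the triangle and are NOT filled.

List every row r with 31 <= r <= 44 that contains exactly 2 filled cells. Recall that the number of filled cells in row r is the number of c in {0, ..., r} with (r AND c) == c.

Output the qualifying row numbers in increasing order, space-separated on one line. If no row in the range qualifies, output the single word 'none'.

Row r has 2^popcount(r) filled cells, so we need popcount(r) = log2(2) = 1.
Scan r = 31..44 and keep those with exactly 1 one-bits:
r=31=11111 popcount=5 -> skip
r=32=100000 popcount=1 -> KEEP
r=33=100001 popcount=2 -> skip
r=34=100010 popcount=2 -> skip
r=35=100011 popcount=3 -> skip
r=36=100100 popcount=2 -> skip
r=37=100101 popcount=3 -> skip
r=38=100110 popcount=3 -> skip
r=39=100111 popcount=4 -> skip
r=40=101000 popcount=2 -> skip
r=41=101001 popcount=3 -> skip
r=42=101010 popcount=3 -> skip
r=43=101011 popcount=4 -> skip
r=44=101100 popcount=3 -> skip
Kept rows: 32

Answer: 32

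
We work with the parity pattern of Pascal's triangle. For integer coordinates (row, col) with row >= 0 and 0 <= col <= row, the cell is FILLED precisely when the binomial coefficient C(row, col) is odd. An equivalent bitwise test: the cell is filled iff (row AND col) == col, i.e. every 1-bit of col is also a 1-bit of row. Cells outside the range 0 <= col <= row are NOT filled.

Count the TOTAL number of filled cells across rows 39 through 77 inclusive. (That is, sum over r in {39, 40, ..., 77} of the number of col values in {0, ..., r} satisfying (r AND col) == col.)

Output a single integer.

Answer: 562

Derivation:
r39=100111 pc4: +16 =16
r40=101000 pc2: +4 =20
r41=101001 pc3: +8 =28
r42=101010 pc3: +8 =36
r43=101011 pc4: +16 =52
r44=101100 pc3: +8 =60
r45=101101 pc4: +16 =76
r46=101110 pc4: +16 =92
r47=101111 pc5: +32 =124
r48=110000 pc2: +4 =128
r49=110001 pc3: +8 =136
r50=110010 pc3: +8 =144
r51=110011 pc4: +16 =160
r52=110100 pc3: +8 =168
r53=110101 pc4: +16 =184
r54=110110 pc4: +16 =200
r55=110111 pc5: +32 =232
r56=111000 pc3: +8 =240
r57=111001 pc4: +16 =256
r58=111010 pc4: +16 =272
r59=111011 pc5: +32 =304
r60=111100 pc4: +16 =320
r61=111101 pc5: +32 =352
r62=111110 pc5: +32 =384
r63=111111 pc6: +64 =448
r64=1000000 pc1: +2 =450
r65=1000001 pc2: +4 =454
r66=1000010 pc2: +4 =458
r67=1000011 pc3: +8 =466
r68=1000100 pc2: +4 =470
r69=1000101 pc3: +8 =478
r70=1000110 pc3: +8 =486
r71=1000111 pc4: +16 =502
r72=1001000 pc2: +4 =506
r73=1001001 pc3: +8 =514
r74=1001010 pc3: +8 =522
r75=1001011 pc4: +16 =538
r76=1001100 pc3: +8 =546
r77=1001101 pc4: +16 =562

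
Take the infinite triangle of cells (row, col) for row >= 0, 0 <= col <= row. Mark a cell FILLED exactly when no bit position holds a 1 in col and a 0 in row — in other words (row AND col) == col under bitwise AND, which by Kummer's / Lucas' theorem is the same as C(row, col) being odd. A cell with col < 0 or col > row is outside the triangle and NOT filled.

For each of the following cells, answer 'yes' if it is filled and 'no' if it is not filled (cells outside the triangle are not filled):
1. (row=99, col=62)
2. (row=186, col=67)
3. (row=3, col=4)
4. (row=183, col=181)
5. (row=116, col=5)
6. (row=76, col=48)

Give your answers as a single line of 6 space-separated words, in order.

Answer: no no no yes no no

Derivation:
(99,62): row=0b1100011, col=0b111110, row AND col = 0b100010 = 34; 34 != 62 -> empty
(186,67): row=0b10111010, col=0b1000011, row AND col = 0b10 = 2; 2 != 67 -> empty
(3,4): col outside [0, 3] -> not filled
(183,181): row=0b10110111, col=0b10110101, row AND col = 0b10110101 = 181; 181 == 181 -> filled
(116,5): row=0b1110100, col=0b101, row AND col = 0b100 = 4; 4 != 5 -> empty
(76,48): row=0b1001100, col=0b110000, row AND col = 0b0 = 0; 0 != 48 -> empty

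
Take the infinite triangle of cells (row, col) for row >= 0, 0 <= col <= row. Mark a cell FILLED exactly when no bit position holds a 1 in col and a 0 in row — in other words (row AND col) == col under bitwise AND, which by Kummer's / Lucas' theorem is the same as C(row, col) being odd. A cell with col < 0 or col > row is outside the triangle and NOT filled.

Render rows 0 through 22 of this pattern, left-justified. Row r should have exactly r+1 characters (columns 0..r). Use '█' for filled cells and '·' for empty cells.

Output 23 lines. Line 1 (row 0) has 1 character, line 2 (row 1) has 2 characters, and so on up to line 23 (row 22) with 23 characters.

Answer: █
██
█·█
████
█···█
██··██
█·█·█·█
████████
█·······█
██······██
█·█·····█·█
████····████
█···█···█···█
██··██··██··██
█·█·█·█·█·█·█·█
████████████████
█···············█
██··············██
█·█·············█·█
████············████
█···█···········█···█
██··██··········██··██
█·█·█·█·········█·█·█·█

Derivation:
r0=0: █
r1=1: ██
r2=10: █·█
r3=11: ████
r4=100: █···█
r5=101: ██··██
r6=110: █·█·█·█
r7=111: ████████
r8=1000: █·······█
r9=1001: ██······██
r10=1010: █·█·····█·█
r11=1011: ████····████
r12=1100: █···█···█···█
r13=1101: ██··██··██··██
r14=1110: █·█·█·█·█·█·█·█
r15=1111: ████████████████
r16=10000: █···············█
r17=10001: ██··············██
r18=10010: █·█·············█·█
r19=10011: ████············████
r20=10100: █···█···········█···█
r21=10101: ██··██··········██··██
r22=10110: █·█·█·█·········█·█·█·█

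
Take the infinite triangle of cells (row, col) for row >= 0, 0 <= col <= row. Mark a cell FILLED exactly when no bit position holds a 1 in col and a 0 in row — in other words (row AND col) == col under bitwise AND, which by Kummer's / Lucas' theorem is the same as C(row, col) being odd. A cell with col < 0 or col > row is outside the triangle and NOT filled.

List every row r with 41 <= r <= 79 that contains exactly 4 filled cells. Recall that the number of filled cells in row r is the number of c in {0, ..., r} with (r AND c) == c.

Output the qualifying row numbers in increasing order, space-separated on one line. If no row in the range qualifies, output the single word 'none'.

Row r has 2^popcount(r) filled cells, so we need popcount(r) = log2(4) = 2.
Scan r = 41..79 and keep those with exactly 2 one-bits:
r=41=101001 popcount=3 -> skip
r=42=101010 popcount=3 -> skip
r=43=101011 popcount=4 -> skip
r=44=101100 popcount=3 -> skip
r=45=101101 popcount=4 -> skip
r=46=101110 popcount=4 -> skip
r=47=101111 popcount=5 -> skip
r=48=110000 popcount=2 -> KEEP
r=49=110001 popcount=3 -> skip
r=50=110010 popcount=3 -> skip
r=51=110011 popcount=4 -> skip
r=52=110100 popcount=3 -> skip
r=53=110101 popcount=4 -> skip
r=54=110110 popcount=4 -> skip
r=55=110111 popcount=5 -> skip
r=56=111000 popcount=3 -> skip
r=57=111001 popcount=4 -> skip
r=58=111010 popcount=4 -> skip
r=59=111011 popcount=5 -> skip
r=60=111100 popcount=4 -> skip
r=61=111101 popcount=5 -> skip
r=62=111110 popcount=5 -> skip
r=63=111111 popcount=6 -> skip
r=64=1000000 popcount=1 -> skip
r=65=1000001 popcount=2 -> KEEP
r=66=1000010 popcount=2 -> KEEP
r=67=1000011 popcount=3 -> skip
r=68=1000100 popcount=2 -> KEEP
r=69=1000101 popcount=3 -> skip
r=70=1000110 popcount=3 -> skip
r=71=1000111 popcount=4 -> skip
r=72=1001000 popcount=2 -> KEEP
r=73=1001001 popcount=3 -> skip
r=74=1001010 popcount=3 -> skip
r=75=1001011 popcount=4 -> skip
r=76=1001100 popcount=3 -> skip
r=77=1001101 popcount=4 -> skip
r=78=1001110 popcount=4 -> skip
r=79=1001111 popcount=5 -> skip
Kept rows: 48 65 66 68 72

Answer: 48 65 66 68 72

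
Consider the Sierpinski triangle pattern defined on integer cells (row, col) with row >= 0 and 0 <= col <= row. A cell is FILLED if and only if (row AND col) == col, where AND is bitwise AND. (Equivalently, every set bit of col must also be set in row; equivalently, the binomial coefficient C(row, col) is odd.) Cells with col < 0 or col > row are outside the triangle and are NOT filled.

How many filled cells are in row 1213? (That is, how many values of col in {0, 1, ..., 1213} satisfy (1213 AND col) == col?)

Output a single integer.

1213 in binary = 10010111101
popcount(1213) = number of 1-bits in 10010111101 = 7
A col c satisfies (1213 AND c) == c iff every set bit of c is also set in 1213; each of the 7 set bits of 1213 can independently be on or off in c.
count = 2^7 = 128

Answer: 128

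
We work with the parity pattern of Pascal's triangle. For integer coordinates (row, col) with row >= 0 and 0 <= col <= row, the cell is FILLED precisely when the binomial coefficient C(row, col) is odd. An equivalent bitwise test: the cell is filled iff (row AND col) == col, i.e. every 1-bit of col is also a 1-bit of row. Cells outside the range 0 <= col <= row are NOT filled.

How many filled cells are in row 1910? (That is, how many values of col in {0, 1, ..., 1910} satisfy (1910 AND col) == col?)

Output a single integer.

Answer: 256

Derivation:
1910 in binary = 11101110110
popcount(1910) = number of 1-bits in 11101110110 = 8
A col c satisfies (1910 AND c) == c iff every set bit of c is also set in 1910; each of the 8 set bits of 1910 can independently be on or off in c.
count = 2^8 = 256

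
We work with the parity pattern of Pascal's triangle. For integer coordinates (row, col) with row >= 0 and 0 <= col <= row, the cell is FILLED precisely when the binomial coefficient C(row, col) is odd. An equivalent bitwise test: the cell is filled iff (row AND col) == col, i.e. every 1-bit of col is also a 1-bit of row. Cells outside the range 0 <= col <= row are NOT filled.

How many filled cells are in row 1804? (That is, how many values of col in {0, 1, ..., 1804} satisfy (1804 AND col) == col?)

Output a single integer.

Answer: 32

Derivation:
1804 in binary = 11100001100
popcount(1804) = number of 1-bits in 11100001100 = 5
A col c satisfies (1804 AND c) == c iff every set bit of c is also set in 1804; each of the 5 set bits of 1804 can independently be on or off in c.
count = 2^5 = 32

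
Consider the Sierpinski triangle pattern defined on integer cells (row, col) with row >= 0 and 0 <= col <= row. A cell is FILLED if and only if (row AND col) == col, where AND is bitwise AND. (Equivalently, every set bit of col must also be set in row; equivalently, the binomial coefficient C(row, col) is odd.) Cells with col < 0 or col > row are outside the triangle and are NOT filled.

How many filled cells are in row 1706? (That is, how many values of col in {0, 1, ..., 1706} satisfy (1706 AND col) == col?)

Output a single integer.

Answer: 64

Derivation:
1706 in binary = 11010101010
popcount(1706) = number of 1-bits in 11010101010 = 6
A col c satisfies (1706 AND c) == c iff every set bit of c is also set in 1706; each of the 6 set bits of 1706 can independently be on or off in c.
count = 2^6 = 64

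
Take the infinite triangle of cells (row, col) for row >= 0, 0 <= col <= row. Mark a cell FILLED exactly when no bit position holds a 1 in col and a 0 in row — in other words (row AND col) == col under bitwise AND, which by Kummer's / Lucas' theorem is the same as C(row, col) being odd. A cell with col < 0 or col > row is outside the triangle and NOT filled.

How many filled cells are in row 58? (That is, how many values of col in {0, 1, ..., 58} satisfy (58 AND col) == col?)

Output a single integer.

Answer: 16

Derivation:
58 in binary = 111010
popcount(58) = number of 1-bits in 111010 = 4
A col c satisfies (58 AND c) == c iff every set bit of c is also set in 58; each of the 4 set bits of 58 can independently be on or off in c.
count = 2^4 = 16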